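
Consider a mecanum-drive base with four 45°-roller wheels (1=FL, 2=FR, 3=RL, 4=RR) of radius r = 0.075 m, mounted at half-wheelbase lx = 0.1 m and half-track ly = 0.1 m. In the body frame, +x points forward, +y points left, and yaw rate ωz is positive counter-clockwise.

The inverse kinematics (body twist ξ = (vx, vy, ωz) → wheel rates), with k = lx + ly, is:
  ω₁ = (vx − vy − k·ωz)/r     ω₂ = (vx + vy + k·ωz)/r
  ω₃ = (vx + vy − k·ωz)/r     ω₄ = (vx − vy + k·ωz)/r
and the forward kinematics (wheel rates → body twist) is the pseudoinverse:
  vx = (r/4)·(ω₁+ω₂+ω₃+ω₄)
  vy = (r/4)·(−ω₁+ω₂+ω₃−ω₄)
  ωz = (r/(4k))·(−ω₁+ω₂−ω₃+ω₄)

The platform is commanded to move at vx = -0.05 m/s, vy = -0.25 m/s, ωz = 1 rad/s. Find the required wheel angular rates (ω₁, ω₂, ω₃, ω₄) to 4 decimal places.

(0.0000, -1.3333, -6.6667, 5.3333)

k = lx + ly = 0.1 + 0.1 = 0.2000;  k·ωz = 0.2000·1 = 0.2000
ω₁ (FL) = (vx − vy − k·ωz)/r = 0.0000/0.075 = 0.0000
ω₂ (FR) = (vx + vy + k·ωz)/r = -0.1000/0.075 = -1.3333
ω₃ (RL) = (vx + vy − k·ωz)/r = -0.5000/0.075 = -6.6667
ω₄ (RR) = (vx − vy + k·ωz)/r = 0.4000/0.075 = 5.3333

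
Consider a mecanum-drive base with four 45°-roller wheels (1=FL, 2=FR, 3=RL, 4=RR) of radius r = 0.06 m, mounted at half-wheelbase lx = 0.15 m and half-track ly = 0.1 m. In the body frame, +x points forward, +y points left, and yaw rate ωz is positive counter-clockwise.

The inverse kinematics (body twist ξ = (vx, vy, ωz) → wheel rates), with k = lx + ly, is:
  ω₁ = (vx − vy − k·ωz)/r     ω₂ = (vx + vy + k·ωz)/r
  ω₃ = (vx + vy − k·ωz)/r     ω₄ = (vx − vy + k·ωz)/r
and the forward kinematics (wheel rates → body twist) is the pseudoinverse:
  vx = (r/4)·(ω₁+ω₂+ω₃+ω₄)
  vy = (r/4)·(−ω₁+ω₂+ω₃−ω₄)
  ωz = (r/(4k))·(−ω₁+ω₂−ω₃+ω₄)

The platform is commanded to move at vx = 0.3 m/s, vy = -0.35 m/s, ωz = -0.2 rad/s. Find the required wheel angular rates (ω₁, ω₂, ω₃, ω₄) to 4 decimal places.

k = lx + ly = 0.15 + 0.1 = 0.2500;  k·ωz = 0.2500·-0.2 = -0.0500
ω₁ (FL) = (vx − vy − k·ωz)/r = 0.7000/0.06 = 11.6667
ω₂ (FR) = (vx + vy + k·ωz)/r = -0.1000/0.06 = -1.6667
ω₃ (RL) = (vx + vy − k·ωz)/r = 0.0000/0.06 = 0.0000
ω₄ (RR) = (vx − vy + k·ωz)/r = 0.6000/0.06 = 10.0000

(11.6667, -1.6667, 0.0000, 10.0000)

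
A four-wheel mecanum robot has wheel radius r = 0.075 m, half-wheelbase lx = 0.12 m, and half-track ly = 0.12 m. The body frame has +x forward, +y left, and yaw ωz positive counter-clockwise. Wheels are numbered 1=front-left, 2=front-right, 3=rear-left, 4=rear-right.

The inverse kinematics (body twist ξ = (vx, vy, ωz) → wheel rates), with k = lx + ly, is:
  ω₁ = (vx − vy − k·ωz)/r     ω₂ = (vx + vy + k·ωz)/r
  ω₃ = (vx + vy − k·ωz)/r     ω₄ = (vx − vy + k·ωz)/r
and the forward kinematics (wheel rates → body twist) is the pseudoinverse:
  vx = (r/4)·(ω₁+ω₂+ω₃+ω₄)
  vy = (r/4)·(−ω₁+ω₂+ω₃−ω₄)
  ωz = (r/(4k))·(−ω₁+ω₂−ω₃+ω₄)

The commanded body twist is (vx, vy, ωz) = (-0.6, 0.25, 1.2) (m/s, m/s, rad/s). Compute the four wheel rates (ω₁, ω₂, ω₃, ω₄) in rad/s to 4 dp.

k = lx + ly = 0.12 + 0.12 = 0.2400;  k·ωz = 0.2400·1.2 = 0.2880
ω₁ (FL) = (vx − vy − k·ωz)/r = -1.1380/0.075 = -15.1733
ω₂ (FR) = (vx + vy + k·ωz)/r = -0.0620/0.075 = -0.8267
ω₃ (RL) = (vx + vy − k·ωz)/r = -0.6380/0.075 = -8.5067
ω₄ (RR) = (vx − vy + k·ωz)/r = -0.5620/0.075 = -7.4933

(-15.1733, -0.8267, -8.5067, -7.4933)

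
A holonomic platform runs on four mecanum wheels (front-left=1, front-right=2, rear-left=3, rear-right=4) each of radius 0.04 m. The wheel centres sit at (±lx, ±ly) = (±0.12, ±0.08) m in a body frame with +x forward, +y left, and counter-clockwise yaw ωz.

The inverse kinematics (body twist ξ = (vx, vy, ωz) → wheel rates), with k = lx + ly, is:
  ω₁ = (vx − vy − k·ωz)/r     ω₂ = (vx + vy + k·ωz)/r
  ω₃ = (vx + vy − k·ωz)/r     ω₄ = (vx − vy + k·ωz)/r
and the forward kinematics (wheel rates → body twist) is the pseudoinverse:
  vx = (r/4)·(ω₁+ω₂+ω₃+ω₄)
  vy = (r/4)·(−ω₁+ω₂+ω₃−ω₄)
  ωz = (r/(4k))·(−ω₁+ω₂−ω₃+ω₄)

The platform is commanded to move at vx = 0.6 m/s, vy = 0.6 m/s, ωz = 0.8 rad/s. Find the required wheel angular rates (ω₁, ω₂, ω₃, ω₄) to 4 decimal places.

(-4.0000, 34.0000, 26.0000, 4.0000)

k = lx + ly = 0.12 + 0.08 = 0.2000;  k·ωz = 0.2000·0.8 = 0.1600
ω₁ (FL) = (vx − vy − k·ωz)/r = -0.1600/0.04 = -4.0000
ω₂ (FR) = (vx + vy + k·ωz)/r = 1.3600/0.04 = 34.0000
ω₃ (RL) = (vx + vy − k·ωz)/r = 1.0400/0.04 = 26.0000
ω₄ (RR) = (vx − vy + k·ωz)/r = 0.1600/0.04 = 4.0000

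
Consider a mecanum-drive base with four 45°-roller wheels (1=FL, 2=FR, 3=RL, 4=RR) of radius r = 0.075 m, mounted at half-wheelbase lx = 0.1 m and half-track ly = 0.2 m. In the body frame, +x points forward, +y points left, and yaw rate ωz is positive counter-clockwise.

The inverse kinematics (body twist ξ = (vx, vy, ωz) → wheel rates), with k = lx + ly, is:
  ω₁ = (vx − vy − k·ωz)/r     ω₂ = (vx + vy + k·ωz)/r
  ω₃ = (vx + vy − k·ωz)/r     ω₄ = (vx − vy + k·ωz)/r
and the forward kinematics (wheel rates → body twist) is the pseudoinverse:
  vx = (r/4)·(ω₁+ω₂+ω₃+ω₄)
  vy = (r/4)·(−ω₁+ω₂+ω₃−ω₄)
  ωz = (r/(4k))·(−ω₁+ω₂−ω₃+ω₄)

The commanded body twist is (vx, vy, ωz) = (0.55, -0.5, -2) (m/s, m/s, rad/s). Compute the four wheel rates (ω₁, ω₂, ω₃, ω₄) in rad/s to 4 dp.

k = lx + ly = 0.1 + 0.2 = 0.3000;  k·ωz = 0.3000·-2 = -0.6000
ω₁ (FL) = (vx − vy − k·ωz)/r = 1.6500/0.075 = 22.0000
ω₂ (FR) = (vx + vy + k·ωz)/r = -0.5500/0.075 = -7.3333
ω₃ (RL) = (vx + vy − k·ωz)/r = 0.6500/0.075 = 8.6667
ω₄ (RR) = (vx − vy + k·ωz)/r = 0.4500/0.075 = 6.0000

(22.0000, -7.3333, 8.6667, 6.0000)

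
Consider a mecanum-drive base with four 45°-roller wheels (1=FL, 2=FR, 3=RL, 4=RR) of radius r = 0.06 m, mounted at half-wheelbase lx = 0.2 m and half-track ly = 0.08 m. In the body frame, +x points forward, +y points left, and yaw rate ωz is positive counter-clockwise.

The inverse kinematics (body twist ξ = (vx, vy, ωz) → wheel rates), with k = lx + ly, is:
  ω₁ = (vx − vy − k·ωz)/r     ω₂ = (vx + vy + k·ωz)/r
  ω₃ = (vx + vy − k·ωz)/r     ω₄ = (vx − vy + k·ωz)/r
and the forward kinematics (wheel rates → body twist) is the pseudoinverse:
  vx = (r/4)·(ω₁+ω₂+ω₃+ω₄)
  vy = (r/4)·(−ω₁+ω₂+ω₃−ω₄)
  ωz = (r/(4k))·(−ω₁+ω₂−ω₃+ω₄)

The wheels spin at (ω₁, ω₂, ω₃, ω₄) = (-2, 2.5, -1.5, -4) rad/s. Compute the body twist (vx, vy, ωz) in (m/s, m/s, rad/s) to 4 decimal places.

(-0.0750, 0.1050, 0.1071)

k = lx + ly = 0.2 + 0.08 = 0.2800
ω₁+ω₂+ω₃+ω₄ = -5.0000  →  vx = (0.06/4)·-5.0000 = -0.0750
−ω₁+ω₂+ω₃−ω₄ = 7.0000  →  vy = (0.06/4)·7.0000 = 0.1050
−ω₁+ω₂−ω₃+ω₄ = 2.0000  →  ωz = (0.06/1.1200)·2.0000 = 0.1071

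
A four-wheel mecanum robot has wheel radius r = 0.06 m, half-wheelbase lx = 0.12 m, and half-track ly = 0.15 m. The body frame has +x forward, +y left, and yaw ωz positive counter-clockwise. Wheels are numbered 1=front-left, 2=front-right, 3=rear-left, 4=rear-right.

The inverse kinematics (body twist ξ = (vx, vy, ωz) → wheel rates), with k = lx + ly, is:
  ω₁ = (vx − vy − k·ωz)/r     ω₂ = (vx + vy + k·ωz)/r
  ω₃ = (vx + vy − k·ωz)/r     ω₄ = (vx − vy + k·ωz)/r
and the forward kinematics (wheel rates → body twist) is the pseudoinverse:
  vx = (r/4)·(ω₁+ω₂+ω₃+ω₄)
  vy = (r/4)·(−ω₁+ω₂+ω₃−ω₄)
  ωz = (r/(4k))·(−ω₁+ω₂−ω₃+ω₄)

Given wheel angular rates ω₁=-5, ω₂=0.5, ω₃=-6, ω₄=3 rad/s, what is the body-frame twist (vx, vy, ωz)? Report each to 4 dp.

k = lx + ly = 0.12 + 0.15 = 0.2700
ω₁+ω₂+ω₃+ω₄ = -7.5000  →  vx = (0.06/4)·-7.5000 = -0.1125
−ω₁+ω₂+ω₃−ω₄ = -3.5000  →  vy = (0.06/4)·-3.5000 = -0.0525
−ω₁+ω₂−ω₃+ω₄ = 14.5000  →  ωz = (0.06/1.0800)·14.5000 = 0.8056

(-0.1125, -0.0525, 0.8056)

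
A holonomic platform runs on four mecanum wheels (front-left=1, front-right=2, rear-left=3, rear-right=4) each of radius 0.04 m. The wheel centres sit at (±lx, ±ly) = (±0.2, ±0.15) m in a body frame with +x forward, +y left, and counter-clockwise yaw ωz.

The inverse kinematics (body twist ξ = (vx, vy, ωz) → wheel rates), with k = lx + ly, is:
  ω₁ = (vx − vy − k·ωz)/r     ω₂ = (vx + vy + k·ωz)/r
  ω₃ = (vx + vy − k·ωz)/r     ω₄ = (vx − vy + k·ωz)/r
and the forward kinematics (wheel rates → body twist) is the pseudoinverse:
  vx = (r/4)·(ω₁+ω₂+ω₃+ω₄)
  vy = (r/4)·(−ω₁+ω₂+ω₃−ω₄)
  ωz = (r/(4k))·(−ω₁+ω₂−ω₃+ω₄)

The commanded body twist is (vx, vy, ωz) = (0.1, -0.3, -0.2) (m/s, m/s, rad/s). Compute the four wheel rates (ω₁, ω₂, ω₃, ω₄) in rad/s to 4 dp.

(11.7500, -6.7500, -3.2500, 8.2500)

k = lx + ly = 0.2 + 0.15 = 0.3500;  k·ωz = 0.3500·-0.2 = -0.0700
ω₁ (FL) = (vx − vy − k·ωz)/r = 0.4700/0.04 = 11.7500
ω₂ (FR) = (vx + vy + k·ωz)/r = -0.2700/0.04 = -6.7500
ω₃ (RL) = (vx + vy − k·ωz)/r = -0.1300/0.04 = -3.2500
ω₄ (RR) = (vx − vy + k·ωz)/r = 0.3300/0.04 = 8.2500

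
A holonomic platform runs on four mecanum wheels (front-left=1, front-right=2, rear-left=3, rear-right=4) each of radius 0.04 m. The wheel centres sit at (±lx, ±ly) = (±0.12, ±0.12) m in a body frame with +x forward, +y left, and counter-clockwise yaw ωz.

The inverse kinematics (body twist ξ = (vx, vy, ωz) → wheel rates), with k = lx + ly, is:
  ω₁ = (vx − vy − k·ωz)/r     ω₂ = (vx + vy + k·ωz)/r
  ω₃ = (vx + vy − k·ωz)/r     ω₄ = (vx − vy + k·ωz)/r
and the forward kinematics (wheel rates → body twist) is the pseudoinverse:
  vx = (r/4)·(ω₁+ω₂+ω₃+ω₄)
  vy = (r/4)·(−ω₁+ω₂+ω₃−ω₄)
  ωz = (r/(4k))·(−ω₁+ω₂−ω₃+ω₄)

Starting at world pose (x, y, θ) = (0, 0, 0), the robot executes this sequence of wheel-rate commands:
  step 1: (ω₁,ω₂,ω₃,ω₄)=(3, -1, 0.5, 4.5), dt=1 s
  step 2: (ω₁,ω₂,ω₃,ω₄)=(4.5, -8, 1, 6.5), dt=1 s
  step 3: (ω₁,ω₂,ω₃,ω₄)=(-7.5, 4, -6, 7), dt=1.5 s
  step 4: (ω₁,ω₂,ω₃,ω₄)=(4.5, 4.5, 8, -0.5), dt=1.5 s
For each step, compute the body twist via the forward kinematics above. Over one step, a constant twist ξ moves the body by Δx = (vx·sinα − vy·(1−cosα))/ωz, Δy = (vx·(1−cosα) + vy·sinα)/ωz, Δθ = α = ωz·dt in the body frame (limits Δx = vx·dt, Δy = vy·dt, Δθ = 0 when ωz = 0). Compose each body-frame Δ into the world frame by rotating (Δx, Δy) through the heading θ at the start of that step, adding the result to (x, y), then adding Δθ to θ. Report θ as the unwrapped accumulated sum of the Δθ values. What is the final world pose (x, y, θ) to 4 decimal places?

(0.0957, -0.0237, 0.7083)

step 1: ξ=(vx,vy,ωz)=(0.0700, -0.0800, 0.0000), dt=1.0 → body Δ=(0.0700, -0.0800, 0.0000) → world pose (0.0700, -0.0800, 0.0000)
step 2: ξ=(vx,vy,ωz)=(0.0400, -0.1800, -0.2917), dt=1.0 → body Δ=(0.0134, -0.1833, -0.2917) → world pose (0.0834, -0.2633, -0.2917)
step 3: ξ=(vx,vy,ωz)=(-0.0250, -0.0150, 1.0208), dt=1.5 → body Δ=(-0.0104, -0.0382, 1.5313) → world pose (0.0625, -0.2969, 1.2396)
step 4: ξ=(vx,vy,ωz)=(0.1650, 0.0850, -0.3542), dt=1.5 → body Δ=(0.2691, 0.0574, -0.5312) → world pose (0.0957, -0.0237, 0.7083)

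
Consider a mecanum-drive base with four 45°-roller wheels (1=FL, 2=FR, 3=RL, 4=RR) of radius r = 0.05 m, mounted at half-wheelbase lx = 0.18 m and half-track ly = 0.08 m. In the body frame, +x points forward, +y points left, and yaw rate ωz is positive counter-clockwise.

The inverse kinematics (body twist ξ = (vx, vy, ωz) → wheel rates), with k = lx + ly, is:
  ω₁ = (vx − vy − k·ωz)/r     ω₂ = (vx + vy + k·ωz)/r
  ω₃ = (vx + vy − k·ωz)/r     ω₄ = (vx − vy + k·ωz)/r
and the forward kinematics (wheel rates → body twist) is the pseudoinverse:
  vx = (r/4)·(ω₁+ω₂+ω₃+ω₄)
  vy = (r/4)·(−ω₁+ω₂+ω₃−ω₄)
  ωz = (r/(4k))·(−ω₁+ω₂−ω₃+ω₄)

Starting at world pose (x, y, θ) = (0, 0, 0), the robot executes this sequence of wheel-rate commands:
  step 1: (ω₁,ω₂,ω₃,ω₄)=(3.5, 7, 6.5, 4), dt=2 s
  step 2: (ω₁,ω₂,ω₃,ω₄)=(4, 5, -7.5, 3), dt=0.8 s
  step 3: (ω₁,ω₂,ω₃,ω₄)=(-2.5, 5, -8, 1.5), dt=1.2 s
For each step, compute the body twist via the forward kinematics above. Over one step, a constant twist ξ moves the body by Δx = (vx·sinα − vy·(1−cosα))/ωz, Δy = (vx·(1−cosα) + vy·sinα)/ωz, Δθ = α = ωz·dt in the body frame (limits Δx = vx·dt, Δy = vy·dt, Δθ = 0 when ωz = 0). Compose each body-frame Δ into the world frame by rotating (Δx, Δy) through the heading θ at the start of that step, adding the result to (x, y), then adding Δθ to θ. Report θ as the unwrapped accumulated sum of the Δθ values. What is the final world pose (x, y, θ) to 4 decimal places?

step 1: ξ=(vx,vy,ωz)=(0.2625, 0.0750, 0.0481), dt=2.0 → body Δ=(0.5170, 0.1750, 0.0962) → world pose (0.5170, 0.1750, 0.0962)
step 2: ξ=(vx,vy,ωz)=(0.0563, -0.1188, 0.5529), dt=0.8 → body Δ=(0.0642, -0.0821, 0.4423) → world pose (0.5888, 0.0994, 0.5385)
step 3: ξ=(vx,vy,ωz)=(-0.0500, -0.0250, 0.8173), dt=1.2 → body Δ=(-0.0373, -0.0526, 0.9808) → world pose (0.5838, 0.0352, 1.5192)

(0.5838, 0.0352, 1.5192)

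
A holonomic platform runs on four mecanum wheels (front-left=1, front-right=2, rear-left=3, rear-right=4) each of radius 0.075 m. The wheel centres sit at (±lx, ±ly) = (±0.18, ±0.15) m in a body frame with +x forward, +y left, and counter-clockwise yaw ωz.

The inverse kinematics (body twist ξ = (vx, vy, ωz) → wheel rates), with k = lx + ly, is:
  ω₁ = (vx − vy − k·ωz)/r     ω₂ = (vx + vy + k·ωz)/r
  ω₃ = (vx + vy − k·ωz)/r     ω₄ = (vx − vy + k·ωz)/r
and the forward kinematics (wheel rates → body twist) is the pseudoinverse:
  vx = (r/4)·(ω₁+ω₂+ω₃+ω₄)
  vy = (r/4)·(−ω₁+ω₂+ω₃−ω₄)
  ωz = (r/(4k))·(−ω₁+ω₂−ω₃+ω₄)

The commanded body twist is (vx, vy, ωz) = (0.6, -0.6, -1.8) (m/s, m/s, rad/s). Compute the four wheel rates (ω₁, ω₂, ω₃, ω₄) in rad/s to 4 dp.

(23.9200, -7.9200, 7.9200, 8.0800)

k = lx + ly = 0.18 + 0.15 = 0.3300;  k·ωz = 0.3300·-1.8 = -0.5940
ω₁ (FL) = (vx − vy − k·ωz)/r = 1.7940/0.075 = 23.9200
ω₂ (FR) = (vx + vy + k·ωz)/r = -0.5940/0.075 = -7.9200
ω₃ (RL) = (vx + vy − k·ωz)/r = 0.5940/0.075 = 7.9200
ω₄ (RR) = (vx − vy + k·ωz)/r = 0.6060/0.075 = 8.0800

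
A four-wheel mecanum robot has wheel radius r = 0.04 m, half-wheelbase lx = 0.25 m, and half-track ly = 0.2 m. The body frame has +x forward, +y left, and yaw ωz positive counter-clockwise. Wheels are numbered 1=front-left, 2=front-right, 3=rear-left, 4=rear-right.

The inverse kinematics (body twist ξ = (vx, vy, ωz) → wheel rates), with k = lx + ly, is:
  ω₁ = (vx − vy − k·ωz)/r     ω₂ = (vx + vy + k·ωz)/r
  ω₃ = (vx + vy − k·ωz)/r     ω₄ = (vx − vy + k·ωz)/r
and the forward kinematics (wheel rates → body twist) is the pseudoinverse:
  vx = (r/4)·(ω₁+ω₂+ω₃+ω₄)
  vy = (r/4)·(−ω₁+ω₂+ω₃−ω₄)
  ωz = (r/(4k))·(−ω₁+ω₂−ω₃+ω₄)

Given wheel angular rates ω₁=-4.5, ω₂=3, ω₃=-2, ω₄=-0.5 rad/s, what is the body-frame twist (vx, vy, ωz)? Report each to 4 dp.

(-0.0400, 0.0600, 0.2000)

k = lx + ly = 0.25 + 0.2 = 0.4500
ω₁+ω₂+ω₃+ω₄ = -4.0000  →  vx = (0.04/4)·-4.0000 = -0.0400
−ω₁+ω₂+ω₃−ω₄ = 6.0000  →  vy = (0.04/4)·6.0000 = 0.0600
−ω₁+ω₂−ω₃+ω₄ = 9.0000  →  ωz = (0.04/1.8000)·9.0000 = 0.2000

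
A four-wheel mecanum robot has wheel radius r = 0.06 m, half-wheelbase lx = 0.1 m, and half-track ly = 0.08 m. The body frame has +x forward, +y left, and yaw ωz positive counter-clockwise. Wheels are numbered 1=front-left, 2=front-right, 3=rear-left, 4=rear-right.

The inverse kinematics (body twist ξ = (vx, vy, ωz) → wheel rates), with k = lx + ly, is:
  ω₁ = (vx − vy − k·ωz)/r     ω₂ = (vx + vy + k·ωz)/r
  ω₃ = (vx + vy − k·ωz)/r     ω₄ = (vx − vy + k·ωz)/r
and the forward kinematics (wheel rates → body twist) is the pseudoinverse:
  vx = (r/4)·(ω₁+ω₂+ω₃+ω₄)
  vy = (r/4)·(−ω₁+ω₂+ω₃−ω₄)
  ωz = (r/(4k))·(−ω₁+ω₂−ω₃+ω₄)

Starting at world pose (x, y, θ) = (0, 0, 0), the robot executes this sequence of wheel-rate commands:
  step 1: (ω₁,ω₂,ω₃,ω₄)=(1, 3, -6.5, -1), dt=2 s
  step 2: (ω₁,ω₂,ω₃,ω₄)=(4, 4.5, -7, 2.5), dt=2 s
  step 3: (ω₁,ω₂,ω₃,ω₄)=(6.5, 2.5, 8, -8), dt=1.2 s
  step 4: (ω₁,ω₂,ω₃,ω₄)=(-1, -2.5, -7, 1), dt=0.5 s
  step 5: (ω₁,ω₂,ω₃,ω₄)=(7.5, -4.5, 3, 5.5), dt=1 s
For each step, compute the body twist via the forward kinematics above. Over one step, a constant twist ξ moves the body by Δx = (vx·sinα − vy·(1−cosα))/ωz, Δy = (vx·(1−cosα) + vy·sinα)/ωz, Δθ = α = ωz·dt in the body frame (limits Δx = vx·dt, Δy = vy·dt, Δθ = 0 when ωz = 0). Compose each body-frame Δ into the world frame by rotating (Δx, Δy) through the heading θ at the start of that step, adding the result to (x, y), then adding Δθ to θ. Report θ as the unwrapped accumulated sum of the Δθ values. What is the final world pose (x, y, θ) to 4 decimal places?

(0.2126, 0.0137, 0.3958)

step 1: ξ=(vx,vy,ωz)=(-0.0525, -0.0525, 0.6250), dt=2.0 → body Δ=(-0.0222, -0.1372, 1.2500) → world pose (-0.0222, -0.1372, 1.2500)
step 2: ξ=(vx,vy,ωz)=(0.0600, -0.1350, 0.8333), dt=2.0 → body Δ=(0.2492, -0.0824, 1.6667) → world pose (0.1345, 0.0733, 2.9167)
step 3: ξ=(vx,vy,ωz)=(0.1350, 0.1800, -1.6667), dt=1.2 → body Δ=(0.2266, -0.0165, -2.0000) → world pose (-0.0827, 0.1399, 0.9167)
step 4: ξ=(vx,vy,ωz)=(-0.1425, -0.1425, 0.5417), dt=0.5 → body Δ=(-0.0608, -0.0800, 0.2708) → world pose (-0.0562, 0.0430, 1.1875)
step 5: ξ=(vx,vy,ωz)=(0.1725, -0.2175, -0.7917), dt=1.0 → body Δ=(0.0733, -0.2603, -0.7917) → world pose (0.2126, 0.0137, 0.3958)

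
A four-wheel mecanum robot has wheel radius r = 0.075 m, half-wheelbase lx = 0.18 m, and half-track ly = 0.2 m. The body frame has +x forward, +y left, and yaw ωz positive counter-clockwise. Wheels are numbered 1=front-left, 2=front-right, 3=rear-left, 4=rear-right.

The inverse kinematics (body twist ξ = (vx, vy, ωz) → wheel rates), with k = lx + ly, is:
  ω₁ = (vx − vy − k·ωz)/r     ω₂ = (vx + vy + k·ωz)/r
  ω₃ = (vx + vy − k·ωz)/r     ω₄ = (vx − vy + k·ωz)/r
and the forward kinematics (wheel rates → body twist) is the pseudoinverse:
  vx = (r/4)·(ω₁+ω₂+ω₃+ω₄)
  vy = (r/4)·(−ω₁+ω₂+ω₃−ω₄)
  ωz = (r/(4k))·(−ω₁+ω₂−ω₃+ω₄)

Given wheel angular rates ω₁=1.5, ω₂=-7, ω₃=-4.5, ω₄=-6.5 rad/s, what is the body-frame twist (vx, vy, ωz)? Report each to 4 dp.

k = lx + ly = 0.18 + 0.2 = 0.3800
ω₁+ω₂+ω₃+ω₄ = -16.5000  →  vx = (0.075/4)·-16.5000 = -0.3094
−ω₁+ω₂+ω₃−ω₄ = -6.5000  →  vy = (0.075/4)·-6.5000 = -0.1219
−ω₁+ω₂−ω₃+ω₄ = -10.5000  →  ωz = (0.075/1.5200)·-10.5000 = -0.5181

(-0.3094, -0.1219, -0.5181)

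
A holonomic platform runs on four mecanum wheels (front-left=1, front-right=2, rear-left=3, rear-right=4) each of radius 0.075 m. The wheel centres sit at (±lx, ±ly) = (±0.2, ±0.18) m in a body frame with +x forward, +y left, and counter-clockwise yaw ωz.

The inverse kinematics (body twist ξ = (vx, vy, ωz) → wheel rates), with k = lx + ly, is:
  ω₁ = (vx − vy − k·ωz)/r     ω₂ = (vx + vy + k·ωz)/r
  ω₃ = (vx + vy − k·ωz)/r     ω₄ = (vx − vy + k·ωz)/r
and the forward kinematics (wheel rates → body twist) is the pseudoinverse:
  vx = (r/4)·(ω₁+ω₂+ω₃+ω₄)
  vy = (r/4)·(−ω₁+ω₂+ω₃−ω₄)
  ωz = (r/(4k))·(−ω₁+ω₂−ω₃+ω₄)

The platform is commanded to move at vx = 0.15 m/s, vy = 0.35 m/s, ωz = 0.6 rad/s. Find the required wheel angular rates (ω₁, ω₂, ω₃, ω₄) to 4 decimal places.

k = lx + ly = 0.2 + 0.18 = 0.3800;  k·ωz = 0.3800·0.6 = 0.2280
ω₁ (FL) = (vx − vy − k·ωz)/r = -0.4280/0.075 = -5.7067
ω₂ (FR) = (vx + vy + k·ωz)/r = 0.7280/0.075 = 9.7067
ω₃ (RL) = (vx + vy − k·ωz)/r = 0.2720/0.075 = 3.6267
ω₄ (RR) = (vx − vy + k·ωz)/r = 0.0280/0.075 = 0.3733

(-5.7067, 9.7067, 3.6267, 0.3733)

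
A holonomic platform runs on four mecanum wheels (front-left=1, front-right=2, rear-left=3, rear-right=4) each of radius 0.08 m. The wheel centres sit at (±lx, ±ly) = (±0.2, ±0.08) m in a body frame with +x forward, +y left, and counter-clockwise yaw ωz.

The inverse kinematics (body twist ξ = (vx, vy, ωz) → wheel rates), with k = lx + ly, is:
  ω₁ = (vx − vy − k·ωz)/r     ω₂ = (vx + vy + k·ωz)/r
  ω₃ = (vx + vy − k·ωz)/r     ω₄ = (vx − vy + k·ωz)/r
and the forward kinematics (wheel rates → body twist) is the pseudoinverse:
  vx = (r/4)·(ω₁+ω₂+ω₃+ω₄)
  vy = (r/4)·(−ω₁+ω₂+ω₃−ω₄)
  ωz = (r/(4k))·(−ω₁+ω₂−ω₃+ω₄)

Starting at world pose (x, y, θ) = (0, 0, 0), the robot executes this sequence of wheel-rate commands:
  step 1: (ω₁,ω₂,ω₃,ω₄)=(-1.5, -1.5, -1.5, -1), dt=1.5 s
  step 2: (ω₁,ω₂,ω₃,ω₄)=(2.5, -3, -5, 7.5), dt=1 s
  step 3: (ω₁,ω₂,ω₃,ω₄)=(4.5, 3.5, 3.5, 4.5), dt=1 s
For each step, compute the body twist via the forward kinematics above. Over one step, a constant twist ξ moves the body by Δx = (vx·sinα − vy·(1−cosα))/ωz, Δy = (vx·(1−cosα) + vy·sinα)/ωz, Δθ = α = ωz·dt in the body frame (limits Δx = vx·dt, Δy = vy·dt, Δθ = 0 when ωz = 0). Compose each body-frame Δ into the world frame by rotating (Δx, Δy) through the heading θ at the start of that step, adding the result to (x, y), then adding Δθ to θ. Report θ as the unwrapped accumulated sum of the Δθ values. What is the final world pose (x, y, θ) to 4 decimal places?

step 1: ξ=(vx,vy,ωz)=(-0.1100, -0.0100, 0.0357), dt=1.5 → body Δ=(-0.1645, -0.0194, 0.0536) → world pose (-0.1645, -0.0194, 0.0536)
step 2: ξ=(vx,vy,ωz)=(0.0400, -0.3600, 0.5000), dt=1.0 → body Δ=(0.1265, -0.3354, 0.5000) → world pose (-0.0202, -0.3475, 0.5536)
step 3: ξ=(vx,vy,ωz)=(0.3200, -0.0400, 0.0000), dt=1.0 → body Δ=(0.3200, -0.0400, 0.0000) → world pose (0.2730, -0.2133, 0.5536)

(0.2730, -0.2133, 0.5536)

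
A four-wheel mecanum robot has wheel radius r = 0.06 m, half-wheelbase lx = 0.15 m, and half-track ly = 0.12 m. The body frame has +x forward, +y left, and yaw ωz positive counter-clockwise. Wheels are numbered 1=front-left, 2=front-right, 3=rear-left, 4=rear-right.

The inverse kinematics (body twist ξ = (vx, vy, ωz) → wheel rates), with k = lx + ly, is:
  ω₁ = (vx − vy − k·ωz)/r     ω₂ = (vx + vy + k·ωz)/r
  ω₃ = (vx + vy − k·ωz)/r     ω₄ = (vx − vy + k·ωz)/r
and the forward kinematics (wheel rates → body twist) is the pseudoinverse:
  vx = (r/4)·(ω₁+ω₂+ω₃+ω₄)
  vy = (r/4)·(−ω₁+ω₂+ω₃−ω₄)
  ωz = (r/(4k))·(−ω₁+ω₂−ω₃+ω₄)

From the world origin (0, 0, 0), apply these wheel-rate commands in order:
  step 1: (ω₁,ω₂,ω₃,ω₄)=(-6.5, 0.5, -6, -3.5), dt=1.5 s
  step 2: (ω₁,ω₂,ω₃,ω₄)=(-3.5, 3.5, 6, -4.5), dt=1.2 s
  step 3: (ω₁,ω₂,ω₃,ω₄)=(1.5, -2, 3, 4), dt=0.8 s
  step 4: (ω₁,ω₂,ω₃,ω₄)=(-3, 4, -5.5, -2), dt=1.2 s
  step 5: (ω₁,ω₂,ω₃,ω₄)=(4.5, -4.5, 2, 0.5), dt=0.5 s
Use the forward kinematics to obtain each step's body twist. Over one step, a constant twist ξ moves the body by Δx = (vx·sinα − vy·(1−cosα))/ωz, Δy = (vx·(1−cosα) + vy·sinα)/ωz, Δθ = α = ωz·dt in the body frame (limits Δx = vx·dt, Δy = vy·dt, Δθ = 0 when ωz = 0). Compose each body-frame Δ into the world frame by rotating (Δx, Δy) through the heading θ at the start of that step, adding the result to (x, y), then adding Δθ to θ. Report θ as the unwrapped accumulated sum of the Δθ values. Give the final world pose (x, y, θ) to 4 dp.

(-0.4995, 0.1591, 0.8556)

step 1: ξ=(vx,vy,ωz)=(-0.2325, 0.0675, 0.5278), dt=1.5 → body Δ=(-0.3515, -0.0400, 0.7917) → world pose (-0.3515, -0.0400, 0.7917)
step 2: ξ=(vx,vy,ωz)=(0.0225, 0.2625, -0.1944), dt=1.2 → body Δ=(0.0633, 0.3090, -0.2333) → world pose (-0.5268, 0.2222, 0.5583)
step 3: ξ=(vx,vy,ωz)=(0.0975, -0.0675, -0.1389), dt=0.8 → body Δ=(0.0748, -0.0582, -0.1111) → world pose (-0.4325, 0.2125, 0.4472)
step 4: ξ=(vx,vy,ωz)=(-0.0975, 0.0525, 0.5833), dt=1.2 → body Δ=(-0.1288, 0.0187, 0.7000) → world pose (-0.5568, 0.1736, 1.1472)
step 5: ξ=(vx,vy,ωz)=(0.0375, -0.1125, -0.5833), dt=0.5 → body Δ=(0.0103, -0.0582, -0.2917) → world pose (-0.4995, 0.1591, 0.8556)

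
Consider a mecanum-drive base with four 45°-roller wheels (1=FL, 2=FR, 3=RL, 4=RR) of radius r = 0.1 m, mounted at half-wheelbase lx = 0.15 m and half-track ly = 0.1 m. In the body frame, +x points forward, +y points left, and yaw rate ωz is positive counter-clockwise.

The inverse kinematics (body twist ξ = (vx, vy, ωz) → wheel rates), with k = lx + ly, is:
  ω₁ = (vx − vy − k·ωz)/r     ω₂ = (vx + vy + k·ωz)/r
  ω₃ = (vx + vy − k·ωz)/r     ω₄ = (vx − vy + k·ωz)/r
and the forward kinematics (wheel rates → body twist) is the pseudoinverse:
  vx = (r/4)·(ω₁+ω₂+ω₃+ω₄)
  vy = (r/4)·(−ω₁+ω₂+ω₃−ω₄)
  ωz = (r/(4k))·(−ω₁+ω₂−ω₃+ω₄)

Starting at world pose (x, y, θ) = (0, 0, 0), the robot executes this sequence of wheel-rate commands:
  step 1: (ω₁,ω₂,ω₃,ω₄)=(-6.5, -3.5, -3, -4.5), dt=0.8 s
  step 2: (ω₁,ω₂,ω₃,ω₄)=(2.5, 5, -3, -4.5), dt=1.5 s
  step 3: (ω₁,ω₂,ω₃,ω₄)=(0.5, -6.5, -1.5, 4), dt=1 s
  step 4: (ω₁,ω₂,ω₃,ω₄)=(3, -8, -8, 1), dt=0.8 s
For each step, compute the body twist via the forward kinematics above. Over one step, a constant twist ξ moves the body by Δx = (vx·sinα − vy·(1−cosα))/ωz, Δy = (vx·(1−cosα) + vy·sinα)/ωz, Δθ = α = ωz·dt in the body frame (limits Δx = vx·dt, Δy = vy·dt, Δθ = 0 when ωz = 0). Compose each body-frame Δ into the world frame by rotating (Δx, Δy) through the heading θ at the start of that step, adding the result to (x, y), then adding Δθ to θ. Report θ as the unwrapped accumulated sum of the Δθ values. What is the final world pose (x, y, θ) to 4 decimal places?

step 1: ξ=(vx,vy,ωz)=(-0.4375, 0.1125, 0.1500), dt=0.8 → body Δ=(-0.3546, 0.0688, 0.1200) → world pose (-0.3546, 0.0688, 0.1200)
step 2: ξ=(vx,vy,ωz)=(0.0000, 0.1000, 0.1000), dt=1.5 → body Δ=(-0.0112, 0.1494, 0.1500) → world pose (-0.3836, 0.2158, 0.2700)
step 3: ξ=(vx,vy,ωz)=(-0.0875, -0.3125, -0.1500), dt=1.0 → body Δ=(-0.1106, -0.3048, -0.1500) → world pose (-0.4089, -0.1074, 0.1200)
step 4: ξ=(vx,vy,ωz)=(-0.3000, -0.5000, -0.2000), dt=0.8 → body Δ=(-0.2709, -0.3791, -0.1600) → world pose (-0.6324, -0.5162, -0.0400)

(-0.6324, -0.5162, -0.0400)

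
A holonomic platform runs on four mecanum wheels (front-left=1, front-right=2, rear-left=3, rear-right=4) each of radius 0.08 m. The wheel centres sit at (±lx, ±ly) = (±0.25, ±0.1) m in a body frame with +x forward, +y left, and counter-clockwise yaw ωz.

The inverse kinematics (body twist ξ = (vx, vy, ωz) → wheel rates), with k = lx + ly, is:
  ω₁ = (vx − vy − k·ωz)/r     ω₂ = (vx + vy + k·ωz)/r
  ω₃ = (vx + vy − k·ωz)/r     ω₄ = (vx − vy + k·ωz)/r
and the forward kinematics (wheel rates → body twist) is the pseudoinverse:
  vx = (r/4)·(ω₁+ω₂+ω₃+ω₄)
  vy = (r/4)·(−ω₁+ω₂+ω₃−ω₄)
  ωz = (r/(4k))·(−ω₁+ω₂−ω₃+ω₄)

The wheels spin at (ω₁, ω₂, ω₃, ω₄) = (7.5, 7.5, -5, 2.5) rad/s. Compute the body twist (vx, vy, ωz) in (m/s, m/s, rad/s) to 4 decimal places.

k = lx + ly = 0.25 + 0.1 = 0.3500
ω₁+ω₂+ω₃+ω₄ = 12.5000  →  vx = (0.08/4)·12.5000 = 0.2500
−ω₁+ω₂+ω₃−ω₄ = -7.5000  →  vy = (0.08/4)·-7.5000 = -0.1500
−ω₁+ω₂−ω₃+ω₄ = 7.5000  →  ωz = (0.08/1.4000)·7.5000 = 0.4286

(0.2500, -0.1500, 0.4286)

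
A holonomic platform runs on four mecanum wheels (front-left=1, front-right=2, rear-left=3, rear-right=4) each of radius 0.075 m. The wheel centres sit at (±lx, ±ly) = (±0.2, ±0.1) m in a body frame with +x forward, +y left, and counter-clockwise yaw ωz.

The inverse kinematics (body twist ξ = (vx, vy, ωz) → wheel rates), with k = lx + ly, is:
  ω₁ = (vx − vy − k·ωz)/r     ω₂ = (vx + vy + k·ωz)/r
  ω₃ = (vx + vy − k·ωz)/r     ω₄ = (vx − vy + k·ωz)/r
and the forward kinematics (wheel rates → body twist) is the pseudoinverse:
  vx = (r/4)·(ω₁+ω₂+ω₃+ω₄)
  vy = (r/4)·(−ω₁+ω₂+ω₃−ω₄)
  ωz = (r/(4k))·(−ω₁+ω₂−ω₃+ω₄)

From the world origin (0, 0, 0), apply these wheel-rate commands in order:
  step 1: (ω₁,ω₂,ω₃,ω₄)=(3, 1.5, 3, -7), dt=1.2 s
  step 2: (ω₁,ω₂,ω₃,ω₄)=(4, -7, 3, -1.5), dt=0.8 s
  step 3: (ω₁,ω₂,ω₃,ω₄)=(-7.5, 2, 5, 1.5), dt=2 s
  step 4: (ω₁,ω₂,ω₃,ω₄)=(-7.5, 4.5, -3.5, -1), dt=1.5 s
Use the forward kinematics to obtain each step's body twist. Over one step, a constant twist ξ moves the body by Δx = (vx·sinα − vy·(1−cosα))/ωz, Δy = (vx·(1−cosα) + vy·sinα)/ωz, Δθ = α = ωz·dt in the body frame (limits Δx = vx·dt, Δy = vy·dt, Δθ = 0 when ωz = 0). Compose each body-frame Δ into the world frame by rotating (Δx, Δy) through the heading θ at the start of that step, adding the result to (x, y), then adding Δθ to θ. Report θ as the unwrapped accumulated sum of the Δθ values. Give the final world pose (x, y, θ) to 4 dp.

step 1: ξ=(vx,vy,ωz)=(0.0094, 0.1594, -0.7187), dt=1.2 → body Δ=(0.0874, 0.1638, -0.8625) → world pose (0.0874, 0.1638, -0.8625)
step 2: ξ=(vx,vy,ωz)=(-0.0281, -0.1219, -0.9687), dt=0.8 → body Δ=(-0.0562, -0.0797, -0.7750) → world pose (-0.0098, 0.1547, -1.6375)
step 3: ξ=(vx,vy,ωz)=(0.0187, 0.2437, 0.3750), dt=2.0 → body Δ=(-0.1403, 0.4565, 0.7500) → world pose (0.4551, 0.2643, -0.8875)
step 4: ξ=(vx,vy,ωz)=(-0.1406, 0.1781, 0.9062), dt=1.5 → body Δ=(-0.3070, 0.0696, 1.3594) → world pose (0.3152, 0.5463, 0.4719)

(0.3152, 0.5463, 0.4719)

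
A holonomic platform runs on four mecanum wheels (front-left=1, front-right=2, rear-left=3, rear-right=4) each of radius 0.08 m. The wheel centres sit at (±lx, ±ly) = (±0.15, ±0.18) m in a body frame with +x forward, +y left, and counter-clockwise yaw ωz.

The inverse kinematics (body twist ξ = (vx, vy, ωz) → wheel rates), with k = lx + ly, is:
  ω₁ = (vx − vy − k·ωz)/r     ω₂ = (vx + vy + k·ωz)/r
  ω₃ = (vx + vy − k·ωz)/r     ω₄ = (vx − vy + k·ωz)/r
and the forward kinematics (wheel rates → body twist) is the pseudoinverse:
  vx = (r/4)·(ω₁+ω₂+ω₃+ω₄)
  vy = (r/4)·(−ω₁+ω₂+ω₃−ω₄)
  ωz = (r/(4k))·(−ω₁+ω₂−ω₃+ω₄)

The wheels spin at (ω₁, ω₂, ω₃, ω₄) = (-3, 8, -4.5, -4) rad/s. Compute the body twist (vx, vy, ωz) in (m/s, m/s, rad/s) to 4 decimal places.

k = lx + ly = 0.15 + 0.18 = 0.3300
ω₁+ω₂+ω₃+ω₄ = -3.5000  →  vx = (0.08/4)·-3.5000 = -0.0700
−ω₁+ω₂+ω₃−ω₄ = 10.5000  →  vy = (0.08/4)·10.5000 = 0.2100
−ω₁+ω₂−ω₃+ω₄ = 11.5000  →  ωz = (0.08/1.3200)·11.5000 = 0.6970

(-0.0700, 0.2100, 0.6970)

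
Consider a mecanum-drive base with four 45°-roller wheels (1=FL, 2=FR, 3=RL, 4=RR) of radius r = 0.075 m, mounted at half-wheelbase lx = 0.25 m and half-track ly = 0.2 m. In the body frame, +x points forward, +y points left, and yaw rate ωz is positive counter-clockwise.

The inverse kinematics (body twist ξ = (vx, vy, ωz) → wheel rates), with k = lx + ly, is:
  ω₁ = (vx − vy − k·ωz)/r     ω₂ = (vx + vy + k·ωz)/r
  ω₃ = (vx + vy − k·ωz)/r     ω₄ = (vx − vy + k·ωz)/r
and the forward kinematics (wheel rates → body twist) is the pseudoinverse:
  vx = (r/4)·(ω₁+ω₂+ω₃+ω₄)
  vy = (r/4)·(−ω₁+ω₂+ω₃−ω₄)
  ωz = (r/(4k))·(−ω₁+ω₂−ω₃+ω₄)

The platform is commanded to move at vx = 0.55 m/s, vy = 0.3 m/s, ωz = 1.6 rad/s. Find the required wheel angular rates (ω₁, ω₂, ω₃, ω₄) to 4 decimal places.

k = lx + ly = 0.25 + 0.2 = 0.4500;  k·ωz = 0.4500·1.6 = 0.7200
ω₁ (FL) = (vx − vy − k·ωz)/r = -0.4700/0.075 = -6.2667
ω₂ (FR) = (vx + vy + k·ωz)/r = 1.5700/0.075 = 20.9333
ω₃ (RL) = (vx + vy − k·ωz)/r = 0.1300/0.075 = 1.7333
ω₄ (RR) = (vx − vy + k·ωz)/r = 0.9700/0.075 = 12.9333

(-6.2667, 20.9333, 1.7333, 12.9333)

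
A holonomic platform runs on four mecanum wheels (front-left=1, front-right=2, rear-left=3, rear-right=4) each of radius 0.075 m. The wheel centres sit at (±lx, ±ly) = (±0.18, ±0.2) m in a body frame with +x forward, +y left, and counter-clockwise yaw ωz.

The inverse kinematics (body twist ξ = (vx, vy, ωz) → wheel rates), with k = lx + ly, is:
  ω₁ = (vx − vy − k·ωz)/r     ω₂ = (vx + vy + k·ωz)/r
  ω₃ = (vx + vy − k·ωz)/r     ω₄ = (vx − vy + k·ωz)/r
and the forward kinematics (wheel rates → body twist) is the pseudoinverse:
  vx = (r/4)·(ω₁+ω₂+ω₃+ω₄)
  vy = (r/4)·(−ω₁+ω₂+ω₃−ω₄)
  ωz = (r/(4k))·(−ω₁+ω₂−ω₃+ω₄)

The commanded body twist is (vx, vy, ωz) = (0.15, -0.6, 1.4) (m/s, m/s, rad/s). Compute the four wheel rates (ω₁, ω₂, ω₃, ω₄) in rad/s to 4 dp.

k = lx + ly = 0.18 + 0.2 = 0.3800;  k·ωz = 0.3800·1.4 = 0.5320
ω₁ (FL) = (vx − vy − k·ωz)/r = 0.2180/0.075 = 2.9067
ω₂ (FR) = (vx + vy + k·ωz)/r = 0.0820/0.075 = 1.0933
ω₃ (RL) = (vx + vy − k·ωz)/r = -0.9820/0.075 = -13.0933
ω₄ (RR) = (vx − vy + k·ωz)/r = 1.2820/0.075 = 17.0933

(2.9067, 1.0933, -13.0933, 17.0933)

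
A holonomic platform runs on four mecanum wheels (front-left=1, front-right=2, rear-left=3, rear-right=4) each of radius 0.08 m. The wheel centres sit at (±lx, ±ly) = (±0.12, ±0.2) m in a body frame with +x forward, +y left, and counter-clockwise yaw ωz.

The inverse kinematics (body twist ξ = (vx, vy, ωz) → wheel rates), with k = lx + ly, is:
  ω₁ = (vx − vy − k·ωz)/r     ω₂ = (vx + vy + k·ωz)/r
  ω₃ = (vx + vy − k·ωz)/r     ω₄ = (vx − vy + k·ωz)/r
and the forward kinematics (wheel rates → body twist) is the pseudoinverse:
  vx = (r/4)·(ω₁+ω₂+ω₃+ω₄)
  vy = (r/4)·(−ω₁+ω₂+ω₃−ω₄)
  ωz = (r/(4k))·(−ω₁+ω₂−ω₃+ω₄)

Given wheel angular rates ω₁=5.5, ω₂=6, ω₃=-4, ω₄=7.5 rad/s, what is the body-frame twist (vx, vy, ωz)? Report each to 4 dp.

k = lx + ly = 0.12 + 0.2 = 0.3200
ω₁+ω₂+ω₃+ω₄ = 15.0000  →  vx = (0.08/4)·15.0000 = 0.3000
−ω₁+ω₂+ω₃−ω₄ = -11.0000  →  vy = (0.08/4)·-11.0000 = -0.2200
−ω₁+ω₂−ω₃+ω₄ = 12.0000  →  ωz = (0.08/1.2800)·12.0000 = 0.7500

(0.3000, -0.2200, 0.7500)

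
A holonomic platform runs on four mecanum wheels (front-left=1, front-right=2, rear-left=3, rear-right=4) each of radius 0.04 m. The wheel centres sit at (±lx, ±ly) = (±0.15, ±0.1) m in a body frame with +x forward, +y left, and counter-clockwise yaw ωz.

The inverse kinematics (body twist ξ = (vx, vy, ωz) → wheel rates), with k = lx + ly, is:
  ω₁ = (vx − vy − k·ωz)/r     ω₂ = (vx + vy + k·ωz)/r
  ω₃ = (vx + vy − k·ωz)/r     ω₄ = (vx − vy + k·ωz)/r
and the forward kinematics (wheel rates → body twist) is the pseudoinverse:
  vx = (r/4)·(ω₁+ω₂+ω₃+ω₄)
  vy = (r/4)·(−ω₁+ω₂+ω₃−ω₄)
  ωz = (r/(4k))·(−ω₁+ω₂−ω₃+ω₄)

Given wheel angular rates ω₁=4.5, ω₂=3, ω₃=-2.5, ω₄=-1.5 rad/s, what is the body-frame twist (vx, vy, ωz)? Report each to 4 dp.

k = lx + ly = 0.15 + 0.1 = 0.2500
ω₁+ω₂+ω₃+ω₄ = 3.5000  →  vx = (0.04/4)·3.5000 = 0.0350
−ω₁+ω₂+ω₃−ω₄ = -2.5000  →  vy = (0.04/4)·-2.5000 = -0.0250
−ω₁+ω₂−ω₃+ω₄ = -0.5000  →  ωz = (0.04/1.0000)·-0.5000 = -0.0200

(0.0350, -0.0250, -0.0200)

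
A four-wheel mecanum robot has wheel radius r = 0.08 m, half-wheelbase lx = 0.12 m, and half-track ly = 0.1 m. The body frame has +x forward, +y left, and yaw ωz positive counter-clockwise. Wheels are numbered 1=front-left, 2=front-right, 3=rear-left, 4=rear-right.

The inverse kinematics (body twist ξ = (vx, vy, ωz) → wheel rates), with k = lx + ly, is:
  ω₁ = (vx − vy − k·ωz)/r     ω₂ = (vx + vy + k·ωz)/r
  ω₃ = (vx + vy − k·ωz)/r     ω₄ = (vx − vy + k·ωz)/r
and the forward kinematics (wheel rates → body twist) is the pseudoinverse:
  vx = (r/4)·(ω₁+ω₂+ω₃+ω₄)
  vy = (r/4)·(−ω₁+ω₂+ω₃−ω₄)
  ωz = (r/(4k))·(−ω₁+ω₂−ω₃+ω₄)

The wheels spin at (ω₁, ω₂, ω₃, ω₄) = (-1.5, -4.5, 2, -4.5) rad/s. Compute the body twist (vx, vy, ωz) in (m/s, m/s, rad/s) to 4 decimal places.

k = lx + ly = 0.12 + 0.1 = 0.2200
ω₁+ω₂+ω₃+ω₄ = -8.5000  →  vx = (0.08/4)·-8.5000 = -0.1700
−ω₁+ω₂+ω₃−ω₄ = 3.5000  →  vy = (0.08/4)·3.5000 = 0.0700
−ω₁+ω₂−ω₃+ω₄ = -9.5000  →  ωz = (0.08/0.8800)·-9.5000 = -0.8636

(-0.1700, 0.0700, -0.8636)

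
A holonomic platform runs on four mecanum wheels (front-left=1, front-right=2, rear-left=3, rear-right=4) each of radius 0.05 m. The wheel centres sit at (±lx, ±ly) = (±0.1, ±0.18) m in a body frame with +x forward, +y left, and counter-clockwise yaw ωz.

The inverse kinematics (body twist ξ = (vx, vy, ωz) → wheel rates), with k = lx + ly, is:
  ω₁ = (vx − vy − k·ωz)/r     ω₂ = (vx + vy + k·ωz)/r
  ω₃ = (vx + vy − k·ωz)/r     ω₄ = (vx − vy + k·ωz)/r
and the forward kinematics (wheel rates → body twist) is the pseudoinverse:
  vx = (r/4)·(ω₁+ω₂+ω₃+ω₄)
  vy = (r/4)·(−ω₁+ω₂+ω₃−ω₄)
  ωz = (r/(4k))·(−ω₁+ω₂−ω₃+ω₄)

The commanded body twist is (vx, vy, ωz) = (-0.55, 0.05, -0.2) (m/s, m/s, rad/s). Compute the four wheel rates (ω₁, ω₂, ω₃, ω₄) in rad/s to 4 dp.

(-10.8800, -11.1200, -8.8800, -13.1200)

k = lx + ly = 0.1 + 0.18 = 0.2800;  k·ωz = 0.2800·-0.2 = -0.0560
ω₁ (FL) = (vx − vy − k·ωz)/r = -0.5440/0.05 = -10.8800
ω₂ (FR) = (vx + vy + k·ωz)/r = -0.5560/0.05 = -11.1200
ω₃ (RL) = (vx + vy − k·ωz)/r = -0.4440/0.05 = -8.8800
ω₄ (RR) = (vx − vy + k·ωz)/r = -0.6560/0.05 = -13.1200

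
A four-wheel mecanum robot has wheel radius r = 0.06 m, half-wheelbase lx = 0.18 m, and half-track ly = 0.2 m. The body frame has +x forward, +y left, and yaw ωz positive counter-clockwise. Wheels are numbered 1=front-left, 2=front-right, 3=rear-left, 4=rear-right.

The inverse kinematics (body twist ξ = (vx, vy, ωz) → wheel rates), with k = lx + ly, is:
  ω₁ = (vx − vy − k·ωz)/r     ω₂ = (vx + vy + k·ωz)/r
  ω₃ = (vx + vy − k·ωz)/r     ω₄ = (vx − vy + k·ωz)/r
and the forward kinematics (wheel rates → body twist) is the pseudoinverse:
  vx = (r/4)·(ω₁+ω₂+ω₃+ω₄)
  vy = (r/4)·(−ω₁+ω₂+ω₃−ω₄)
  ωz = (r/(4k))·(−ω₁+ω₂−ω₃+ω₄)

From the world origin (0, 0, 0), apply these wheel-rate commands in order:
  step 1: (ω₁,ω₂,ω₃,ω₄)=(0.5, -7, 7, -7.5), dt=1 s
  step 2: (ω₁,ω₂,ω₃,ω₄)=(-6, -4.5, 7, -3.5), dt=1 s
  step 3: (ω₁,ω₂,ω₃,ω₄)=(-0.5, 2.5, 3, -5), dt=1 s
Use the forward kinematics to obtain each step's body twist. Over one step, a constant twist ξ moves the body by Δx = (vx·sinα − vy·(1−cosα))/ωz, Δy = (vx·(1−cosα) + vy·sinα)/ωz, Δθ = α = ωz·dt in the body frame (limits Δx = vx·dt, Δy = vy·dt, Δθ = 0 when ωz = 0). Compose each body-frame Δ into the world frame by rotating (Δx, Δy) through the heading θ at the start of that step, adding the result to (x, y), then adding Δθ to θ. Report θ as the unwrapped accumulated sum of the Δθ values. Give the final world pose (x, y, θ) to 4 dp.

step 1: ξ=(vx,vy,ωz)=(-0.1050, 0.1050, -0.8684), dt=1.0 → body Δ=(-0.0495, 0.1351, -0.8684) → world pose (-0.0495, 0.1351, -0.8684)
step 2: ξ=(vx,vy,ωz)=(-0.1050, 0.1800, -0.3553), dt=1.0 → body Δ=(-0.0712, 0.1947, -0.3553) → world pose (0.0531, 0.3152, -1.2237)
step 3: ξ=(vx,vy,ωz)=(0.0000, 0.1650, -0.1974), dt=1.0 → body Δ=(0.0162, 0.1639, -0.1974) → world pose (0.2128, 0.3557, -1.4211)

(0.2128, 0.3557, -1.4211)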